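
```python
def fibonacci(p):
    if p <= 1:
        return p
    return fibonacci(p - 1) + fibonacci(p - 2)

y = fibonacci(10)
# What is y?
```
Call trace (a repeated sub-call is expanded the first time; later identical calls just restate its return value):
fibonacci(p=10)
  fibonacci(p=9)
    fibonacci(p=8)
      fibonacci(p=7)
        fibonacci(p=6)
          fibonacci(p=5)
            fibonacci(p=4)
              fibonacci(p=3)
                fibonacci(p=2)
                  fibonacci(p=1)
                  -> return 1
                  fibonacci(p=0)
                  -> return 0
                -> return 1
                fibonacci(p=1)
                -> return 1
              -> return 2
              fibonacci(p=2) -> return 1  (same call as traced above)
            -> return 3
            fibonacci(p=3) -> return 2  (same call as traced above)
          -> return 5
          fibonacci(p=4) -> return 3  (same call as traced above)
        -> return 8
        fibonacci(p=5) -> return 5  (same call as traced above)
      -> return 13
      fibonacci(p=6) -> return 8  (same call as traced above)
    -> return 21
    fibonacci(p=7) -> return 13  (same call as traced above)
  -> return 34
  fibonacci(p=8) -> return 21  (same call as traced above)
-> return 55

Final answer: 55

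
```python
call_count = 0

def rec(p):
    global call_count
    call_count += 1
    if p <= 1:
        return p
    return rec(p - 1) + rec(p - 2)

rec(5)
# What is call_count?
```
Call trace (a repeated sub-call is expanded the first time; later identical calls just restate its return value):
rec(p=5)
  rec(p=4)
    rec(p=3)
      rec(p=2)
        rec(p=1)
        -> return 1
        rec(p=0)
        -> return 0
      -> return 1
      rec(p=1)
      -> return 1
    -> return 2
    rec(p=2) -> return 1  (same call as traced above)
  -> return 3
  rec(p=3) -> return 2  (same call as traced above)
-> return 5

call_count is incremented once per call, so count the calls in each subtree. Let C(p) = number of calls made by rec(p).
C(0) = C(1) = 1 (base case, no recursion); C(p) = 1 + C(p - 1) + C(p - 2) otherwise.
C(2) = 1 + C(1) + C(0) = 1 + 1 + 1 = 3
C(3) = 1 + C(2) + C(1) = 1 + 3 + 1 = 5
C(4) = 1 + C(3) + C(2) = 1 + 5 + 3 = 9
C(5) = 1 + C(4) + C(3) = 1 + 9 + 5 = 15
call_count = C(5) = 15

Final answer: 15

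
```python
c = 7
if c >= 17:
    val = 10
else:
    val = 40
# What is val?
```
Trace:
  c=7
  c=7, val=40

Final answer: 40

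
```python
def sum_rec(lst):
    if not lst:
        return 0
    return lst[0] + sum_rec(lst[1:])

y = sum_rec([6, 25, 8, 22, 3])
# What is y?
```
Call trace:
sum_rec(lst=[6, 25, 8, 22, 3])
  sum_rec(lst=[25, 8, 22, 3])
    sum_rec(lst=[8, 22, 3])
      sum_rec(lst=[22, 3])
        sum_rec(lst=[3])
          sum_rec(lst=[])
          -> return 0
        -> return 3
      -> return 25
    -> return 33
  -> return 58
-> return 64

Final answer: 64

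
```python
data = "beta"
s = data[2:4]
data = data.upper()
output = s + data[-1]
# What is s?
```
Trace:
  data='beta'
  data='beta', s='ta'
  data='BETA', s='ta'
  data='BETA', s='ta', output='taA'

Final answer: 'ta'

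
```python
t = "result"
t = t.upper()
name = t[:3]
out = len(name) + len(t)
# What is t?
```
Trace:
  t='result'
  t='RESULT'
  t='RESULT', name='RES'
  t='RESULT', name='RES', out=9

Final answer: 'RESULT'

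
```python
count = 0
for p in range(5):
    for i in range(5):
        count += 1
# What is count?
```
Trace:
  count=0
  count=1, p=0, i=0
  count=2, p=0, i=1
  count=3, p=0, i=2
  count=4, p=0, i=3
  count=5, p=0, i=4
  count=6, p=1, i=0
  count=7, p=1, i=1
  count=8, p=1, i=2
  count=9, p=1, i=3
  count=10, p=1, i=4
  count=11, p=2, i=0
  count=12, p=2, i=1
  count=13, p=2, i=2
  count=14, p=2, i=3
  count=15, p=2, i=4
  count=16, p=3, i=0
  count=17, p=3, i=1
  count=18, p=3, i=2
  count=19, p=3, i=3
  count=20, p=3, i=4
  count=21, p=4, i=0
  count=22, p=4, i=1
  count=23, p=4, i=2
  count=24, p=4, i=3
  count=25, p=4, i=4

Final answer: 25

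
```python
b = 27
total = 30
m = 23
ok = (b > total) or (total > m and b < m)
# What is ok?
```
Trace:
  b=27
  b=27, total=30
  b=27, total=30, m=23
  b=27, total=30, m=23, ok=False

Final answer: False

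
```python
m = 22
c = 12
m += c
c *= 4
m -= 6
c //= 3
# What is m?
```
Trace:
  m=22
  m=22, c=12
  m=34, c=12
  m=34, c=48
  m=28, c=48
  m=28, c=16

Final answer: 28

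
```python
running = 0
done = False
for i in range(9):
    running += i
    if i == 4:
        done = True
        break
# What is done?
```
Trace:
  running=0
  running=0, done=False
  running=0, done=False, i=0
  running=1, done=False, i=1
  running=3, done=False, i=2
  running=6, done=False, i=3
  running=10, done=True, i=4

Final answer: True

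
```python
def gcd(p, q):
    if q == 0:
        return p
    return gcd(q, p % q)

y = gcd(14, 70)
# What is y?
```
Call trace:
gcd(p=14, q=70)
  gcd(p=70, q=14)
    gcd(p=14, q=0)
    -> return 14
  -> return 14
-> return 14

Final answer: 14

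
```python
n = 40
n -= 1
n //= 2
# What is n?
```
Trace:
  n=40
  n=39
  n=19

Final answer: 19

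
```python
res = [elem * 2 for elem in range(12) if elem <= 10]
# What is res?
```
Trace:
  elem=0
  elem=1
  elem=2
  elem=3
  elem=4
  elem=5
  elem=6
  elem=7
  elem=8
  elem=9
  elem=10
  elem=11
  res=[0, 2, 4, 6, 8, 10, 12, 14, 16, 18, 20]

Final answer: [0, 2, 4, 6, 8, 10, 12, 14, 16, 18, 20]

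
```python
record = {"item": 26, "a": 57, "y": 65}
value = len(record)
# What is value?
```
Trace:
  record={'item': 26, 'a': 57, 'y': 65}
  record={'item': 26, 'a': 57, 'y': 65}, value=3

Final answer: 3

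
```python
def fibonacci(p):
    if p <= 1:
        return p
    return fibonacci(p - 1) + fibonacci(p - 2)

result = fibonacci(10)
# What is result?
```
Call trace (a repeated sub-call is expanded the first time; later identical calls just restate its return value):
fibonacci(p=10)
  fibonacci(p=9)
    fibonacci(p=8)
      fibonacci(p=7)
        fibonacci(p=6)
          fibonacci(p=5)
            fibonacci(p=4)
              fibonacci(p=3)
                fibonacci(p=2)
                  fibonacci(p=1)
                  -> return 1
                  fibonacci(p=0)
                  -> return 0
                -> return 1
                fibonacci(p=1)
                -> return 1
              -> return 2
              fibonacci(p=2) -> return 1  (same call as traced above)
            -> return 3
            fibonacci(p=3) -> return 2  (same call as traced above)
          -> return 5
          fibonacci(p=4) -> return 3  (same call as traced above)
        -> return 8
        fibonacci(p=5) -> return 5  (same call as traced above)
      -> return 13
      fibonacci(p=6) -> return 8  (same call as traced above)
    -> return 21
    fibonacci(p=7) -> return 13  (same call as traced above)
  -> return 34
  fibonacci(p=8) -> return 21  (same call as traced above)
-> return 55

Final answer: 55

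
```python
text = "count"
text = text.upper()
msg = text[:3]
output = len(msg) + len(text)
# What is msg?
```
Trace:
  text='count'
  text='COUNT'
  text='COUNT', msg='COU'
  text='COUNT', msg='COU', output=8

Final answer: 'COU'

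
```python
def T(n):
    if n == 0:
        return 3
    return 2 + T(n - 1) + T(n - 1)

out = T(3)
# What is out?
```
Call trace (a repeated sub-call is expanded the first time; later identical calls just restate its return value):
T(n=3)
  T(n=2)
    T(n=1)
      T(n=0)
      -> return 3
      T(n=0)
      -> return 3
    -> return 8
    T(n=1) -> return 8  (same call as traced above)
  -> return 18
  T(n=2) -> return 18  (same call as traced above)
-> return 38

Final answer: 38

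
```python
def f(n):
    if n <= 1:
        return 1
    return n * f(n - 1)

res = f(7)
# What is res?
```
Call trace:
f(n=7)
  f(n=6)
    f(n=5)
      f(n=4)
        f(n=3)
          f(n=2)
            f(n=1)
            -> return 1
          -> return 2
        -> return 6
      -> return 24
    -> return 120
  -> return 720
-> return 5040

Final answer: 5040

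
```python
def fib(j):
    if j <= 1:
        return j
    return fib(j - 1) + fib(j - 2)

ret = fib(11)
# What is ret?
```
Call trace (a repeated sub-call is expanded the first time; later identical calls just restate its return value):
fib(j=11)
  fib(j=10)
    fib(j=9)
      fib(j=8)
        fib(j=7)
          fib(j=6)
            fib(j=5)
              fib(j=4)
                fib(j=3)
                  fib(j=2)
                    fib(j=1)
                    -> return 1
                    fib(j=0)
                    -> return 0
                  -> return 1
                  fib(j=1)
                  -> return 1
                -> return 2
                fib(j=2) -> return 1  (same call as traced above)
              -> return 3
              fib(j=3) -> return 2  (same call as traced above)
            -> return 5
            fib(j=4) -> return 3  (same call as traced above)
          -> return 8
          fib(j=5) -> return 5  (same call as traced above)
        -> return 13
        fib(j=6) -> return 8  (same call as traced above)
      -> return 21
      fib(j=7) -> return 13  (same call as traced above)
    -> return 34
    fib(j=8) -> return 21  (same call as traced above)
  -> return 55
  fib(j=9) -> return 34  (same call as traced above)
-> return 89

Final answer: 89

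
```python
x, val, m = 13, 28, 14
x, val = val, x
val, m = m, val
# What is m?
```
Trace:
  x=13, val=28, m=14
  x=28, val=13, m=14
  x=28, val=14, m=13

Final answer: 13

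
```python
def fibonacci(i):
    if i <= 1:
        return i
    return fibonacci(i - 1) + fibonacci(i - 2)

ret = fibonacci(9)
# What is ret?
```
Call trace (a repeated sub-call is expanded the first time; later identical calls just restate its return value):
fibonacci(i=9)
  fibonacci(i=8)
    fibonacci(i=7)
      fibonacci(i=6)
        fibonacci(i=5)
          fibonacci(i=4)
            fibonacci(i=3)
              fibonacci(i=2)
                fibonacci(i=1)
                -> return 1
                fibonacci(i=0)
                -> return 0
              -> return 1
              fibonacci(i=1)
              -> return 1
            -> return 2
            fibonacci(i=2) -> return 1  (same call as traced above)
          -> return 3
          fibonacci(i=3) -> return 2  (same call as traced above)
        -> return 5
        fibonacci(i=4) -> return 3  (same call as traced above)
      -> return 8
      fibonacci(i=5) -> return 5  (same call as traced above)
    -> return 13
    fibonacci(i=6) -> return 8  (same call as traced above)
  -> return 21
  fibonacci(i=7) -> return 13  (same call as traced above)
-> return 34

Final answer: 34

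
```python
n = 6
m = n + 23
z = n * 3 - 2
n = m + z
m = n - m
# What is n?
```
Trace:
  n=6
  n=6, m=29
  n=6, m=29, z=16
  n=45, m=29, z=16
  n=45, m=16, z=16

Final answer: 45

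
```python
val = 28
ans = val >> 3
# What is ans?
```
Trace:
  val=28
  val=28, ans=3

Final answer: 3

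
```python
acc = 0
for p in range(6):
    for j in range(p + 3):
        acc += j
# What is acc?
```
Trace:
  acc=0
  acc=0, p=0, j=0
  acc=1, p=0, j=1
  acc=3, p=0, j=2
  acc=3, p=1, j=0
  acc=4, p=1, j=1
  acc=6, p=1, j=2
  acc=9, p=1, j=3
  acc=9, p=2, j=0
  acc=10, p=2, j=1
  acc=12, p=2, j=2
  acc=15, p=2, j=3
  acc=19, p=2, j=4
  acc=19, p=3, j=0
  acc=20, p=3, j=1
  acc=22, p=3, j=2
  acc=25, p=3, j=3
  acc=29, p=3, j=4
  acc=34, p=3, j=5
  acc=34, p=4, j=0
  acc=35, p=4, j=1
  acc=37, p=4, j=2
  acc=40, p=4, j=3
  acc=44, p=4, j=4
  acc=49, p=4, j=5
  acc=55, p=4, j=6
  acc=55, p=5, j=0
  acc=56, p=5, j=1
  acc=58, p=5, j=2
  acc=61, p=5, j=3
  acc=65, p=5, j=4
  acc=70, p=5, j=5
  acc=76, p=5, j=6
  acc=83, p=5, j=7

Final answer: 83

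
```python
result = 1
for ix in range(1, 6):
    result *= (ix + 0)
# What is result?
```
Trace:
  result=1
  result=1, ix=1
  result=2, ix=2
  result=6, ix=3
  result=24, ix=4
  result=120, ix=5

Final answer: 120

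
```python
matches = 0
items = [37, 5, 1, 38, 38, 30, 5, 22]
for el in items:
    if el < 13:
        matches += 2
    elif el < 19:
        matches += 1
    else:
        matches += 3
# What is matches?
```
Trace:
  matches=0
  matches=3, el=37
  matches=5, el=5
  matches=7, el=1
  matches=10, el=38
  matches=13, el=38
  matches=16, el=30
  matches=18, el=5
  matches=21, el=22

Final answer: 21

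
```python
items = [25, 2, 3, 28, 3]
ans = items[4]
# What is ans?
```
Trace:
  items=[25, 2, 3, 28, 3]
  items=[25, 2, 3, 28, 3], ans=3

Final answer: 3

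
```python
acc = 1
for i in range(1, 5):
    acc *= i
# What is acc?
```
Trace:
  acc=1
  acc=1, i=1
  acc=2, i=2
  acc=6, i=3
  acc=24, i=4

Final answer: 24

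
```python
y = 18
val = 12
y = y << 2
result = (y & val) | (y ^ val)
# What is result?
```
Trace:
  y=18
  y=18, val=12
  y=72, val=12
  y=72, val=12, result=76

Final answer: 76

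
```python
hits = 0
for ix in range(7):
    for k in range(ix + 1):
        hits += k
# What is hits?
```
Trace:
  hits=0
  hits=0, ix=0, k=0
  hits=0, ix=1, k=0
  hits=1, ix=1, k=1
  hits=1, ix=2, k=0
  hits=2, ix=2, k=1
  hits=4, ix=2, k=2
  hits=4, ix=3, k=0
  hits=5, ix=3, k=1
  hits=7, ix=3, k=2
  hits=10, ix=3, k=3
  hits=10, ix=4, k=0
  hits=11, ix=4, k=1
  hits=13, ix=4, k=2
  hits=16, ix=4, k=3
  hits=20, ix=4, k=4
  hits=20, ix=5, k=0
  hits=21, ix=5, k=1
  hits=23, ix=5, k=2
  hits=26, ix=5, k=3
  hits=30, ix=5, k=4
  hits=35, ix=5, k=5
  hits=35, ix=6, k=0
  hits=36, ix=6, k=1
  hits=38, ix=6, k=2
  hits=41, ix=6, k=3
  hits=45, ix=6, k=4
  hits=50, ix=6, k=5
  hits=56, ix=6, k=6

Final answer: 56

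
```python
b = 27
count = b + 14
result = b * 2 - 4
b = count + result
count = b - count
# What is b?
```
Trace:
  b=27
  b=27, count=41
  b=27, count=41, result=50
  b=91, count=41, result=50
  b=91, count=50, result=50

Final answer: 91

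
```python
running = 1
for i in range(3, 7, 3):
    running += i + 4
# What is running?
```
Trace:
  running=1
  running=8, i=3
  running=18, i=6

Final answer: 18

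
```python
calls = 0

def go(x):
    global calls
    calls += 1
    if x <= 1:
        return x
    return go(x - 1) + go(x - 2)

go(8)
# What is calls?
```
Call trace (a repeated sub-call is expanded the first time; later identical calls just restate its return value):
go(x=8)
  go(x=7)
    go(x=6)
      go(x=5)
        go(x=4)
          go(x=3)
            go(x=2)
              go(x=1)
              -> return 1
              go(x=0)
              -> return 0
            -> return 1
            go(x=1)
            -> return 1
          -> return 2
          go(x=2) -> return 1  (same call as traced above)
        -> return 3
        go(x=3) -> return 2  (same call as traced above)
      -> return 5
      go(x=4) -> return 3  (same call as traced above)
    -> return 8
    go(x=5) -> return 5  (same call as traced above)
  -> return 13
  go(x=6) -> return 8  (same call as traced above)
-> return 21

calls is incremented once per call, so count the calls in each subtree. Let C(x) = number of calls made by go(x).
C(0) = C(1) = 1 (base case, no recursion); C(x) = 1 + C(x - 1) + C(x - 2) otherwise.
C(2) = 1 + C(1) + C(0) = 1 + 1 + 1 = 3
C(3) = 1 + C(2) + C(1) = 1 + 3 + 1 = 5
C(4) = 1 + C(3) + C(2) = 1 + 5 + 3 = 9
C(5) = 1 + C(4) + C(3) = 1 + 9 + 5 = 15
C(6) = 1 + C(5) + C(4) = 1 + 15 + 9 = 25
C(7) = 1 + C(6) + C(5) = 1 + 25 + 15 = 41
C(8) = 1 + C(7) + C(6) = 1 + 41 + 25 = 67
calls = C(8) = 67

Final answer: 67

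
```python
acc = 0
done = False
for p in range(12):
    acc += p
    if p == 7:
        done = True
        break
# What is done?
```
Trace:
  acc=0
  acc=0, done=False
  acc=0, done=False, p=0
  acc=1, done=False, p=1
  acc=3, done=False, p=2
  acc=6, done=False, p=3
  acc=10, done=False, p=4
  acc=15, done=False, p=5
  acc=21, done=False, p=6
  acc=28, done=True, p=7

Final answer: True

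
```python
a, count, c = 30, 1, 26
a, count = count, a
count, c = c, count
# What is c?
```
Trace:
  a=30, count=1, c=26
  a=1, count=30, c=26
  a=1, count=26, c=30

Final answer: 30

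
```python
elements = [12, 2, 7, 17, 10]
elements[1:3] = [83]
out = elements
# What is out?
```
Trace:
  elements=[12, 2, 7, 17, 10]
  elements=[12, 83, 17, 10]
  elements=[12, 83, 17, 10], out=[12, 83, 17, 10]

Final answer: [12, 83, 17, 10]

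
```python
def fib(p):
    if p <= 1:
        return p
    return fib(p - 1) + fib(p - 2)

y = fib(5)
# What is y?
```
Call trace (a repeated sub-call is expanded the first time; later identical calls just restate its return value):
fib(p=5)
  fib(p=4)
    fib(p=3)
      fib(p=2)
        fib(p=1)
        -> return 1
        fib(p=0)
        -> return 0
      -> return 1
      fib(p=1)
      -> return 1
    -> return 2
    fib(p=2) -> return 1  (same call as traced above)
  -> return 3
  fib(p=3) -> return 2  (same call as traced above)
-> return 5

Final answer: 5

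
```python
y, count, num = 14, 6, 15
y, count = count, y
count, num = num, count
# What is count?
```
Trace:
  y=14, count=6, num=15
  y=6, count=14, num=15
  y=6, count=15, num=14

Final answer: 15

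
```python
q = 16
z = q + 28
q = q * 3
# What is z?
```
Trace:
  q=16
  q=16, z=44
  q=48, z=44

Final answer: 44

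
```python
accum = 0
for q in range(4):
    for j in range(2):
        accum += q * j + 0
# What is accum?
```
Trace:
  accum=0
  accum=0, q=0, j=0
  accum=0, q=0, j=1
  accum=0, q=1, j=0
  accum=1, q=1, j=1
  accum=1, q=2, j=0
  accum=3, q=2, j=1
  accum=3, q=3, j=0
  accum=6, q=3, j=1

Final answer: 6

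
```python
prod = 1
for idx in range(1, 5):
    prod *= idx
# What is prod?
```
Trace:
  prod=1
  prod=1, idx=1
  prod=2, idx=2
  prod=6, idx=3
  prod=24, idx=4

Final answer: 24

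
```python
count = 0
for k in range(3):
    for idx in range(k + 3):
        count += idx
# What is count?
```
Trace:
  count=0
  count=0, k=0, idx=0
  count=1, k=0, idx=1
  count=3, k=0, idx=2
  count=3, k=1, idx=0
  count=4, k=1, idx=1
  count=6, k=1, idx=2
  count=9, k=1, idx=3
  count=9, k=2, idx=0
  count=10, k=2, idx=1
  count=12, k=2, idx=2
  count=15, k=2, idx=3
  count=19, k=2, idx=4

Final answer: 19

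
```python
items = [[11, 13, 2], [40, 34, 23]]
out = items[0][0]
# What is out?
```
Trace:
  items=[[11, 13, 2], [40, 34, 23]]
  items=[[11, 13, 2], [40, 34, 23]], out=11

Final answer: 11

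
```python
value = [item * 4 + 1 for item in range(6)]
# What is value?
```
Trace:
  item=0
  item=1
  item=2
  item=3
  item=4
  item=5
  value=[1, 5, 9, 13, 17, 21]

Final answer: [1, 5, 9, 13, 17, 21]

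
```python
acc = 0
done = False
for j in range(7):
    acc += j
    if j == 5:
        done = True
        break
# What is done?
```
Trace:
  acc=0
  acc=0, done=False
  acc=0, done=False, j=0
  acc=1, done=False, j=1
  acc=3, done=False, j=2
  acc=6, done=False, j=3
  acc=10, done=False, j=4
  acc=15, done=True, j=5

Final answer: True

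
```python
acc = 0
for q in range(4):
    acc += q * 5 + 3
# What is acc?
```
Trace:
  acc=0
  acc=3, q=0
  acc=11, q=1
  acc=24, q=2
  acc=42, q=3

Final answer: 42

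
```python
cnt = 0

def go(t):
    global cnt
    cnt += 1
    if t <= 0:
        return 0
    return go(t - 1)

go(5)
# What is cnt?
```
Call trace:
go(t=5)
  go(t=4)
    go(t=3)
      go(t=2)
        go(t=1)
          go(t=0)
          -> return 0
        -> return 0
      -> return 0
    -> return 0
  -> return 0
-> return 0

cnt is incremented once per call. go is entered once for each t = 5, 4, 3, 2, 1, 0 (the t <= 0 call returns without recursing), i.e. 5 + 1 calls.
cnt = 6

Final answer: 6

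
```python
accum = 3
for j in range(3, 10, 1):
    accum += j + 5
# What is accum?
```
Trace:
  accum=3
  accum=11, j=3
  accum=20, j=4
  accum=30, j=5
  accum=41, j=6
  accum=53, j=7
  accum=66, j=8
  accum=80, j=9

Final answer: 80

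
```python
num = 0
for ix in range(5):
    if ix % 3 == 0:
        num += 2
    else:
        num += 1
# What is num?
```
Trace:
  num=0
  num=2, ix=0
  num=3, ix=1
  num=4, ix=2
  num=6, ix=3
  num=7, ix=4

Final answer: 7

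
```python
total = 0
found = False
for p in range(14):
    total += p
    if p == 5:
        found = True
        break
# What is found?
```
Trace:
  total=0
  total=0, found=False
  total=0, found=False, p=0
  total=1, found=False, p=1
  total=3, found=False, p=2
  total=6, found=False, p=3
  total=10, found=False, p=4
  total=15, found=True, p=5

Final answer: True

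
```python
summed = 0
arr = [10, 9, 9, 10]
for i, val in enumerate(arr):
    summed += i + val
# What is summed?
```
Trace:
  summed=0
  summed=10, i=0, val=10
  summed=20, i=1, val=9
  summed=31, i=2, val=9
  summed=44, i=3, val=10

Final answer: 44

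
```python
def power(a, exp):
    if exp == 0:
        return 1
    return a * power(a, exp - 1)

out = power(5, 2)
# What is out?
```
Call trace:
power(a=5, exp=2)
  power(a=5, exp=1)
    power(a=5, exp=0)
    -> return 1
  -> return 5
-> return 25

Final answer: 25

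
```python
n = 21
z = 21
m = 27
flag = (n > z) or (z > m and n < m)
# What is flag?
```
Trace:
  n=21
  n=21, z=21
  n=21, z=21, m=27
  n=21, z=21, m=27, flag=False

Final answer: False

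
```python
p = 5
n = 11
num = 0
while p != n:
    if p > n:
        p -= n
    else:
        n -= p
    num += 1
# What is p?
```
Trace:
  p=5
  p=5, n=11
  p=5, n=11, num=0
  p=5, n=6, num=1
  p=5, n=1, num=2
  p=4, n=1, num=3
  p=3, n=1, num=4
  p=2, n=1, num=5
  p=1, n=1, num=6

Final answer: 1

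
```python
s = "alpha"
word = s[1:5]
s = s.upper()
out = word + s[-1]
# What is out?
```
Trace:
  s='alpha'
  s='alpha', word='lpha'
  s='ALPHA', word='lpha'
  s='ALPHA', word='lpha', out='lphaA'

Final answer: 'lphaA'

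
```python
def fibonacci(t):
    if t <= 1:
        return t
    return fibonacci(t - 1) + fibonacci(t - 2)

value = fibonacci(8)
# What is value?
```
Call trace (a repeated sub-call is expanded the first time; later identical calls just restate its return value):
fibonacci(t=8)
  fibonacci(t=7)
    fibonacci(t=6)
      fibonacci(t=5)
        fibonacci(t=4)
          fibonacci(t=3)
            fibonacci(t=2)
              fibonacci(t=1)
              -> return 1
              fibonacci(t=0)
              -> return 0
            -> return 1
            fibonacci(t=1)
            -> return 1
          -> return 2
          fibonacci(t=2) -> return 1  (same call as traced above)
        -> return 3
        fibonacci(t=3) -> return 2  (same call as traced above)
      -> return 5
      fibonacci(t=4) -> return 3  (same call as traced above)
    -> return 8
    fibonacci(t=5) -> return 5  (same call as traced above)
  -> return 13
  fibonacci(t=6) -> return 8  (same call as traced above)
-> return 21

Final answer: 21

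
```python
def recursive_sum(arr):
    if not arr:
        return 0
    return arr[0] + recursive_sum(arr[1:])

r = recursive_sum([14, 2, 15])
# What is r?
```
Call trace:
recursive_sum(arr=[14, 2, 15])
  recursive_sum(arr=[2, 15])
    recursive_sum(arr=[15])
      recursive_sum(arr=[])
      -> return 0
    -> return 15
  -> return 17
-> return 31

Final answer: 31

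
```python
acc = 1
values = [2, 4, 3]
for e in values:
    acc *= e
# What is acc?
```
Trace:
  acc=1
  acc=2, e=2
  acc=8, e=4
  acc=24, e=3

Final answer: 24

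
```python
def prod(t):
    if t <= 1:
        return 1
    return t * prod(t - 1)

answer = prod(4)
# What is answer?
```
Call trace:
prod(t=4)
  prod(t=3)
    prod(t=2)
      prod(t=1)
      -> return 1
    -> return 2
  -> return 6
-> return 24

Final answer: 24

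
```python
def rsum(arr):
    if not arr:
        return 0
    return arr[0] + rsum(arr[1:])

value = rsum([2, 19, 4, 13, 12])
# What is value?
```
Call trace:
rsum(arr=[2, 19, 4, 13, 12])
  rsum(arr=[19, 4, 13, 12])
    rsum(arr=[4, 13, 12])
      rsum(arr=[13, 12])
        rsum(arr=[12])
          rsum(arr=[])
          -> return 0
        -> return 12
      -> return 25
    -> return 29
  -> return 48
-> return 50

Final answer: 50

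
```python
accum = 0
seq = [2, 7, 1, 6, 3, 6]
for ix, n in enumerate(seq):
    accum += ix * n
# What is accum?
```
Trace:
  accum=0
  accum=0, ix=0, n=2
  accum=7, ix=1, n=7
  accum=9, ix=2, n=1
  accum=27, ix=3, n=6
  accum=39, ix=4, n=3
  accum=69, ix=5, n=6

Final answer: 69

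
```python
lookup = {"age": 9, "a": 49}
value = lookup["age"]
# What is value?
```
Trace:
  lookup={'age': 9, 'a': 49}
  lookup={'age': 9, 'a': 49}, value=9

Final answer: 9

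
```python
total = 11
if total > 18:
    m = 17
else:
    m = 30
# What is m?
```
Trace:
  total=11
  total=11, m=30

Final answer: 30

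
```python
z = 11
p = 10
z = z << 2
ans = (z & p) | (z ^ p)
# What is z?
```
Trace:
  z=11
  z=11, p=10
  z=44, p=10
  z=44, p=10, ans=46

Final answer: 44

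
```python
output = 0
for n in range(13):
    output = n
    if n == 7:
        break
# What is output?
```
Trace:
  output=0
  output=0, n=0
  output=1, n=1
  output=2, n=2
  output=3, n=3
  output=4, n=4
  output=5, n=5
  output=6, n=6
  output=7, n=7

Final answer: 7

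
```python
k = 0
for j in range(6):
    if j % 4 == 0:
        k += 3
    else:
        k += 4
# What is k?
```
Trace:
  k=0
  k=3, j=0
  k=7, j=1
  k=11, j=2
  k=15, j=3
  k=18, j=4
  k=22, j=5

Final answer: 22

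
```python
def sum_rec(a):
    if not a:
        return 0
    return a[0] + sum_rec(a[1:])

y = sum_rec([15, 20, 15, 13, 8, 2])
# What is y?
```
Call trace:
sum_rec(a=[15, 20, 15, 13, 8, 2])
  sum_rec(a=[20, 15, 13, 8, 2])
    sum_rec(a=[15, 13, 8, 2])
      sum_rec(a=[13, 8, 2])
        sum_rec(a=[8, 2])
          sum_rec(a=[2])
            sum_rec(a=[])
            -> return 0
          -> return 2
        -> return 10
      -> return 23
    -> return 38
  -> return 58
-> return 73

Final answer: 73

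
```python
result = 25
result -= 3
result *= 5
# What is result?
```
Trace:
  result=25
  result=22
  result=110

Final answer: 110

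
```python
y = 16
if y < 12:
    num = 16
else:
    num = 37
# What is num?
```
Trace:
  y=16
  y=16, num=37

Final answer: 37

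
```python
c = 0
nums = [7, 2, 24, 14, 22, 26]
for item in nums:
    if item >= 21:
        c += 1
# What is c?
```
Trace:
  c=0
  c=0, item=7
  c=0, item=2
  c=1, item=24
  c=1, item=14
  c=2, item=22
  c=3, item=26

Final answer: 3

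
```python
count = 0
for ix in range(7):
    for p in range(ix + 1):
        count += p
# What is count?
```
Trace:
  count=0
  count=0, ix=0, p=0
  count=0, ix=1, p=0
  count=1, ix=1, p=1
  count=1, ix=2, p=0
  count=2, ix=2, p=1
  count=4, ix=2, p=2
  count=4, ix=3, p=0
  count=5, ix=3, p=1
  count=7, ix=3, p=2
  count=10, ix=3, p=3
  count=10, ix=4, p=0
  count=11, ix=4, p=1
  count=13, ix=4, p=2
  count=16, ix=4, p=3
  count=20, ix=4, p=4
  count=20, ix=5, p=0
  count=21, ix=5, p=1
  count=23, ix=5, p=2
  count=26, ix=5, p=3
  count=30, ix=5, p=4
  count=35, ix=5, p=5
  count=35, ix=6, p=0
  count=36, ix=6, p=1
  count=38, ix=6, p=2
  count=41, ix=6, p=3
  count=45, ix=6, p=4
  count=50, ix=6, p=5
  count=56, ix=6, p=6

Final answer: 56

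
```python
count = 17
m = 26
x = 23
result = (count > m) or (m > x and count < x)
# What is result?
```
Trace:
  count=17
  count=17, m=26
  count=17, m=26, x=23
  count=17, m=26, x=23, result=True

Final answer: True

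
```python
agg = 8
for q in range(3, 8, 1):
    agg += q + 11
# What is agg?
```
Trace:
  agg=8
  agg=22, q=3
  agg=37, q=4
  agg=53, q=5
  agg=70, q=6
  agg=88, q=7

Final answer: 88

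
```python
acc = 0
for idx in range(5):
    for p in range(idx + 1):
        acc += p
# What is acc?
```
Trace:
  acc=0
  acc=0, idx=0, p=0
  acc=0, idx=1, p=0
  acc=1, idx=1, p=1
  acc=1, idx=2, p=0
  acc=2, idx=2, p=1
  acc=4, idx=2, p=2
  acc=4, idx=3, p=0
  acc=5, idx=3, p=1
  acc=7, idx=3, p=2
  acc=10, idx=3, p=3
  acc=10, idx=4, p=0
  acc=11, idx=4, p=1
  acc=13, idx=4, p=2
  acc=16, idx=4, p=3
  acc=20, idx=4, p=4

Final answer: 20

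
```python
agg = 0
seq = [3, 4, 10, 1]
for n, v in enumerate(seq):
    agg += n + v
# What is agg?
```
Trace:
  agg=0
  agg=3, n=0, v=3
  agg=8, n=1, v=4
  agg=20, n=2, v=10
  agg=24, n=3, v=1

Final answer: 24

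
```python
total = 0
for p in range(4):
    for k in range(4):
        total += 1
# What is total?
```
Trace:
  total=0
  total=1, p=0, k=0
  total=2, p=0, k=1
  total=3, p=0, k=2
  total=4, p=0, k=3
  total=5, p=1, k=0
  total=6, p=1, k=1
  total=7, p=1, k=2
  total=8, p=1, k=3
  total=9, p=2, k=0
  total=10, p=2, k=1
  total=11, p=2, k=2
  total=12, p=2, k=3
  total=13, p=3, k=0
  total=14, p=3, k=1
  total=15, p=3, k=2
  total=16, p=3, k=3

Final answer: 16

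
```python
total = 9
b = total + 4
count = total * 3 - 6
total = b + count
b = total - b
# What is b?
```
Trace:
  total=9
  total=9, b=13
  total=9, b=13, count=21
  total=34, b=13, count=21
  total=34, b=21, count=21

Final answer: 21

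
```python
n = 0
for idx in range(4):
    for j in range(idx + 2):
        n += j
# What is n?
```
Trace:
  n=0
  n=0, idx=0, j=0
  n=1, idx=0, j=1
  n=1, idx=1, j=0
  n=2, idx=1, j=1
  n=4, idx=1, j=2
  n=4, idx=2, j=0
  n=5, idx=2, j=1
  n=7, idx=2, j=2
  n=10, idx=2, j=3
  n=10, idx=3, j=0
  n=11, idx=3, j=1
  n=13, idx=3, j=2
  n=16, idx=3, j=3
  n=20, idx=3, j=4

Final answer: 20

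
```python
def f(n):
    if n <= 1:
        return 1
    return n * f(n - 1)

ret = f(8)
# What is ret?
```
Call trace:
f(n=8)
  f(n=7)
    f(n=6)
      f(n=5)
        f(n=4)
          f(n=3)
            f(n=2)
              f(n=1)
              -> return 1
            -> return 2
          -> return 6
        -> return 24
      -> return 120
    -> return 720
  -> return 5040
-> return 40320

Final answer: 40320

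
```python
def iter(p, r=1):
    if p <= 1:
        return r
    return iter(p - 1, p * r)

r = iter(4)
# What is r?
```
Call trace:
iter(p=4, r=1)
  iter(p=3, r=4)
    iter(p=2, r=12)
      iter(p=1, r=24)
      -> return 24
    -> return 24
  -> return 24
-> return 24

Final answer: 24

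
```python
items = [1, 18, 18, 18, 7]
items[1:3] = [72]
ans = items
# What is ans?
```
Trace:
  items=[1, 18, 18, 18, 7]
  items=[1, 72, 18, 7]
  items=[1, 72, 18, 7], ans=[1, 72, 18, 7]

Final answer: [1, 72, 18, 7]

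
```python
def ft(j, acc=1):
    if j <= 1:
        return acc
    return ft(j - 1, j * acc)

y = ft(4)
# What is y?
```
Call trace:
ft(j=4, acc=1)
  ft(j=3, acc=4)
    ft(j=2, acc=12)
      ft(j=1, acc=24)
      -> return 24
    -> return 24
  -> return 24
-> return 24

Final answer: 24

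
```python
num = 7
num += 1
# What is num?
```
Trace:
  num=7
  num=8

Final answer: 8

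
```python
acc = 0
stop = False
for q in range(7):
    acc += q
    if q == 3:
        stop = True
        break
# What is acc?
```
Trace:
  acc=0
  acc=0, stop=False
  acc=0, stop=False, q=0
  acc=1, stop=False, q=1
  acc=3, stop=False, q=2
  acc=6, stop=True, q=3

Final answer: 6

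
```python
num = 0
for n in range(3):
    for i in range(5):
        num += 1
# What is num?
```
Trace:
  num=0
  num=1, n=0, i=0
  num=2, n=0, i=1
  num=3, n=0, i=2
  num=4, n=0, i=3
  num=5, n=0, i=4
  num=6, n=1, i=0
  num=7, n=1, i=1
  num=8, n=1, i=2
  num=9, n=1, i=3
  num=10, n=1, i=4
  num=11, n=2, i=0
  num=12, n=2, i=1
  num=13, n=2, i=2
  num=14, n=2, i=3
  num=15, n=2, i=4

Final answer: 15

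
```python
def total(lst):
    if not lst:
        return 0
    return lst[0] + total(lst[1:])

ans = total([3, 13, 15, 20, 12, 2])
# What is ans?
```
Call trace:
total(lst=[3, 13, 15, 20, 12, 2])
  total(lst=[13, 15, 20, 12, 2])
    total(lst=[15, 20, 12, 2])
      total(lst=[20, 12, 2])
        total(lst=[12, 2])
          total(lst=[2])
            total(lst=[])
            -> return 0
          -> return 2
        -> return 14
      -> return 34
    -> return 49
  -> return 62
-> return 65

Final answer: 65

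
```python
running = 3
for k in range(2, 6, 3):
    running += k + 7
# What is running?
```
Trace:
  running=3
  running=12, k=2
  running=24, k=5

Final answer: 24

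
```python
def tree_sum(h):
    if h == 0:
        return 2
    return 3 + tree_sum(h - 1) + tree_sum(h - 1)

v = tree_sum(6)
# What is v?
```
Call trace (a repeated sub-call is expanded the first time; later identical calls just restate its return value):
tree_sum(h=6)
  tree_sum(h=5)
    tree_sum(h=4)
      tree_sum(h=3)
        tree_sum(h=2)
          tree_sum(h=1)
            tree_sum(h=0)
            -> return 2
            tree_sum(h=0)
            -> return 2
          -> return 7
          tree_sum(h=1) -> return 7  (same call as traced above)
        -> return 17
        tree_sum(h=2) -> return 17  (same call as traced above)
      -> return 37
      tree_sum(h=3) -> return 37  (same call as traced above)
    -> return 77
    tree_sum(h=4) -> return 77  (same call as traced above)
  -> return 157
  tree_sum(h=5) -> return 157  (same call as traced above)
-> return 317

Final answer: 317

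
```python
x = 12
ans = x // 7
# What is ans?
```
Trace:
  x=12
  x=12, ans=1

Final answer: 1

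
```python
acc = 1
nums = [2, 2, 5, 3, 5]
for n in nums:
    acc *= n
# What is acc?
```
Trace:
  acc=1
  acc=2, n=2
  acc=4, n=2
  acc=20, n=5
  acc=60, n=3
  acc=300, n=5

Final answer: 300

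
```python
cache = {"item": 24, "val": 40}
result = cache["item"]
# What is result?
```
Trace:
  cache={'item': 24, 'val': 40}
  cache={'item': 24, 'val': 40}, result=24

Final answer: 24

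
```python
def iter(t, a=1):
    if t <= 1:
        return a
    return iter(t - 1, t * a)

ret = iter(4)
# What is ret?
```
Call trace:
iter(t=4, a=1)
  iter(t=3, a=4)
    iter(t=2, a=12)
      iter(t=1, a=24)
      -> return 24
    -> return 24
  -> return 24
-> return 24

Final answer: 24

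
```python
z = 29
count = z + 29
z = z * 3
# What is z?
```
Trace:
  z=29
  z=29, count=58
  z=87, count=58

Final answer: 87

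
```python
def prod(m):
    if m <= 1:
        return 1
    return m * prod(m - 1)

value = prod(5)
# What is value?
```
Call trace:
prod(m=5)
  prod(m=4)
    prod(m=3)
      prod(m=2)
        prod(m=1)
        -> return 1
      -> return 2
    -> return 6
  -> return 24
-> return 120

Final answer: 120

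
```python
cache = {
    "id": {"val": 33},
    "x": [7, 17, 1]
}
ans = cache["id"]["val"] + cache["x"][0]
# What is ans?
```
Trace:
  cache={'id': {'val': 33}, 'x': [7, 17, 1]}
  cache={'id': {'val': 33}, 'x': [7, 17, 1]}, ans=40

Final answer: 40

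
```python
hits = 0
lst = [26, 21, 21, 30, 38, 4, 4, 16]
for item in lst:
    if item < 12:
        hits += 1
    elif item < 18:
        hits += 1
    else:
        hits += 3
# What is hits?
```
Trace:
  hits=0
  hits=3, item=26
  hits=6, item=21
  hits=9, item=21
  hits=12, item=30
  hits=15, item=38
  hits=16, item=4
  hits=17, item=4
  hits=18, item=16

Final answer: 18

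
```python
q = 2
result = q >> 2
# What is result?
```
Trace:
  q=2
  q=2, result=0

Final answer: 0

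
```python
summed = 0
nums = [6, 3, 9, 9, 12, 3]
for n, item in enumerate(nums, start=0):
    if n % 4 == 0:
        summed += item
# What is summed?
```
Trace:
  summed=0
  summed=6, n=0, item=6
  summed=6, n=1, item=3
  summed=6, n=2, item=9
  summed=6, n=3, item=9
  summed=18, n=4, item=12
  summed=18, n=5, item=3

Final answer: 18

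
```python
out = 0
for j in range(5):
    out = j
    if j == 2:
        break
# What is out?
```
Trace:
  out=0
  out=0, j=0
  out=1, j=1
  out=2, j=2

Final answer: 2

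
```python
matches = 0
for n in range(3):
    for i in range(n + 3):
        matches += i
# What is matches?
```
Trace:
  matches=0
  matches=0, n=0, i=0
  matches=1, n=0, i=1
  matches=3, n=0, i=2
  matches=3, n=1, i=0
  matches=4, n=1, i=1
  matches=6, n=1, i=2
  matches=9, n=1, i=3
  matches=9, n=2, i=0
  matches=10, n=2, i=1
  matches=12, n=2, i=2
  matches=15, n=2, i=3
  matches=19, n=2, i=4

Final answer: 19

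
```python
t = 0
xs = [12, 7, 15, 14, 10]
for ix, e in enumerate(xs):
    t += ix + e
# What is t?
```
Trace:
  t=0
  t=12, ix=0, e=12
  t=20, ix=1, e=7
  t=37, ix=2, e=15
  t=54, ix=3, e=14
  t=68, ix=4, e=10

Final answer: 68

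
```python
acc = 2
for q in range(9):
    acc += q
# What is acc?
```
Trace:
  acc=2
  acc=2, q=0
  acc=3, q=1
  acc=5, q=2
  acc=8, q=3
  acc=12, q=4
  acc=17, q=5
  acc=23, q=6
  acc=30, q=7
  acc=38, q=8

Final answer: 38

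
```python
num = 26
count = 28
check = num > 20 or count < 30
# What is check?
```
Trace:
  num=26
  num=26, count=28
  num=26, count=28, check=True

Final answer: True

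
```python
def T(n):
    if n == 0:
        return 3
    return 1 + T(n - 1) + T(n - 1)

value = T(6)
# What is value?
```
Call trace (a repeated sub-call is expanded the first time; later identical calls just restate its return value):
T(n=6)
  T(n=5)
    T(n=4)
      T(n=3)
        T(n=2)
          T(n=1)
            T(n=0)
            -> return 3
            T(n=0)
            -> return 3
          -> return 7
          T(n=1) -> return 7  (same call as traced above)
        -> return 15
        T(n=2) -> return 15  (same call as traced above)
      -> return 31
      T(n=3) -> return 31  (same call as traced above)
    -> return 63
    T(n=4) -> return 63  (same call as traced above)
  -> return 127
  T(n=5) -> return 127  (same call as traced above)
-> return 255

Final answer: 255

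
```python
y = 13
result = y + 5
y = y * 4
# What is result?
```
Trace:
  y=13
  y=13, result=18
  y=52, result=18

Final answer: 18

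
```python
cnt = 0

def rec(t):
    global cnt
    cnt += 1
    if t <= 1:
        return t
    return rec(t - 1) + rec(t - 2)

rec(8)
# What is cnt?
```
Call trace (a repeated sub-call is expanded the first time; later identical calls just restate its return value):
rec(t=8)
  rec(t=7)
    rec(t=6)
      rec(t=5)
        rec(t=4)
          rec(t=3)
            rec(t=2)
              rec(t=1)
              -> return 1
              rec(t=0)
              -> return 0
            -> return 1
            rec(t=1)
            -> return 1
          -> return 2
          rec(t=2) -> return 1  (same call as traced above)
        -> return 3
        rec(t=3) -> return 2  (same call as traced above)
      -> return 5
      rec(t=4) -> return 3  (same call as traced above)
    -> return 8
    rec(t=5) -> return 5  (same call as traced above)
  -> return 13
  rec(t=6) -> return 8  (same call as traced above)
-> return 21

cnt is incremented once per call, so count the calls in each subtree. Let C(t) = number of calls made by rec(t).
C(0) = C(1) = 1 (base case, no recursion); C(t) = 1 + C(t - 1) + C(t - 2) otherwise.
C(2) = 1 + C(1) + C(0) = 1 + 1 + 1 = 3
C(3) = 1 + C(2) + C(1) = 1 + 3 + 1 = 5
C(4) = 1 + C(3) + C(2) = 1 + 5 + 3 = 9
C(5) = 1 + C(4) + C(3) = 1 + 9 + 5 = 15
C(6) = 1 + C(5) + C(4) = 1 + 15 + 9 = 25
C(7) = 1 + C(6) + C(5) = 1 + 25 + 15 = 41
C(8) = 1 + C(7) + C(6) = 1 + 41 + 25 = 67
cnt = C(8) = 67

Final answer: 67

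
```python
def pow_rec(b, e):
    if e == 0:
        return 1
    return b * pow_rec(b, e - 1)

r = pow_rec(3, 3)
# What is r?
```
Call trace:
pow_rec(b=3, e=3)
  pow_rec(b=3, e=2)
    pow_rec(b=3, e=1)
      pow_rec(b=3, e=0)
      -> return 1
    -> return 3
  -> return 9
-> return 27

Final answer: 27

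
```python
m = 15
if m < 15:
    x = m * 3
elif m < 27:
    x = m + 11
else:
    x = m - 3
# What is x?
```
Trace:
  m=15
  m=15, x=26

Final answer: 26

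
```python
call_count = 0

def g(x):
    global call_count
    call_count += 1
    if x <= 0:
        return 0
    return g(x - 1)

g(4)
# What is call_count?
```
Call trace:
g(x=4)
  g(x=3)
    g(x=2)
      g(x=1)
        g(x=0)
        -> return 0
      -> return 0
    -> return 0
  -> return 0
-> return 0

call_count is incremented once per call. g is entered once for each x = 4, 3, 2, 1, 0 (the x <= 0 call returns without recursing), i.e. 4 + 1 calls.
call_count = 5

Final answer: 5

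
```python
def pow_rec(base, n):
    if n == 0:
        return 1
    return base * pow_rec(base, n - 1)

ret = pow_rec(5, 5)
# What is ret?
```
Call trace:
pow_rec(base=5, n=5)
  pow_rec(base=5, n=4)
    pow_rec(base=5, n=3)
      pow_rec(base=5, n=2)
        pow_rec(base=5, n=1)
          pow_rec(base=5, n=0)
          -> return 1
        -> return 5
      -> return 25
    -> return 125
  -> return 625
-> return 3125

Final answer: 3125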